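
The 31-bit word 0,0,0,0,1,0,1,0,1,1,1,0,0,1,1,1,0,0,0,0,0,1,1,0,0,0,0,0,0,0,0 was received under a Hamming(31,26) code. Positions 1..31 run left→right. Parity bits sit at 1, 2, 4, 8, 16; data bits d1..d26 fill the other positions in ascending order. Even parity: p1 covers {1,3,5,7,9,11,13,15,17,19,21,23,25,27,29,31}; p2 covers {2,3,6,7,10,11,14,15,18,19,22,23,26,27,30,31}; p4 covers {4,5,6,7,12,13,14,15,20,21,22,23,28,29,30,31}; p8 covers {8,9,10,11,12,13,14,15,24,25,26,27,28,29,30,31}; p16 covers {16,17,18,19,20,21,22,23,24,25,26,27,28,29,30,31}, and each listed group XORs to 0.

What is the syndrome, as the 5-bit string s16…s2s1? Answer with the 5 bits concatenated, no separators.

11010

s1 (pos 1,3,5,7,9,11,13,15,17,19,21,23,25,27,29,31): 0⊕0⊕1⊕1⊕1⊕1⊕0⊕1⊕0⊕0⊕0⊕1⊕0⊕0⊕0⊕0 = 0
s2 (pos 2,3,6,7,10,11,14,15,18,19,22,23,26,27,30,31): 0⊕0⊕0⊕1⊕1⊕1⊕1⊕1⊕0⊕0⊕1⊕1⊕0⊕0⊕0⊕0 = 1
s4 (pos 4,5,6,7,12,13,14,15,20,21,22,23,28,29,30,31): 0⊕1⊕0⊕1⊕0⊕0⊕1⊕1⊕0⊕0⊕1⊕1⊕0⊕0⊕0⊕0 = 0
s8 (pos 8,9,10,11,12,13,14,15,24,25,26,27,28,29,30,31): 0⊕1⊕1⊕1⊕0⊕0⊕1⊕1⊕0⊕0⊕0⊕0⊕0⊕0⊕0⊕0 = 1
s16 (pos 16,17,18,19,20,21,22,23,24,25,26,27,28,29,30,31): 1⊕0⊕0⊕0⊕0⊕0⊕1⊕1⊕0⊕0⊕0⊕0⊕0⊕0⊕0⊕0 = 1
Syndrome s16…s1 = 11010 → error at position 26.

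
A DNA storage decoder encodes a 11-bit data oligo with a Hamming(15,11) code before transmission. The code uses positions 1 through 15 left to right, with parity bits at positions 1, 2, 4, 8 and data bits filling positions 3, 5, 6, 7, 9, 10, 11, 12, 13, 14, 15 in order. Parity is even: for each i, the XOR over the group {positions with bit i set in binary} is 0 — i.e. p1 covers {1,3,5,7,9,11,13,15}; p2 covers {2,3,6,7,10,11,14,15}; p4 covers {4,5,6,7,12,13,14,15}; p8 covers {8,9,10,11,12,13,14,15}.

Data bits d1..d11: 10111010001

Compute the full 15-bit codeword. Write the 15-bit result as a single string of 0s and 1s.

Place data at non-parity positions: p1 p2 1 p4 0 1 1 p8 1 0 1 0 0 0 1
p1 (pos 1,3,5,7,9,11,13,15): XOR of data positions = 1⊕0⊕1⊕1⊕1⊕0⊕1 = 1
p2 (pos 2,3,6,7,10,11,14,15): XOR of data positions = 1⊕1⊕1⊕0⊕1⊕0⊕1 = 1
p4 (pos 4,5,6,7,12,13,14,15): XOR of data positions = 0⊕1⊕1⊕0⊕0⊕0⊕1 = 1
p8 (pos 8,9,10,11,12,13,14,15): XOR of data positions = 1⊕0⊕1⊕0⊕0⊕0⊕1 = 1
Codeword: 111101111010001

111101111010001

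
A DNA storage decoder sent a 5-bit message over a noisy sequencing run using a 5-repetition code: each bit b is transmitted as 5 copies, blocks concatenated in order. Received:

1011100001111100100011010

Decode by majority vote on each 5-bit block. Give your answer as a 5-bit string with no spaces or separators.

Block 1 (10111): 4 ones → 1
Block 2 (00001): 1 one → 0
Block 3 (11110): 4 ones → 1
Block 4 (01000): 1 one → 0
Block 5 (11010): 3 ones → 1

10101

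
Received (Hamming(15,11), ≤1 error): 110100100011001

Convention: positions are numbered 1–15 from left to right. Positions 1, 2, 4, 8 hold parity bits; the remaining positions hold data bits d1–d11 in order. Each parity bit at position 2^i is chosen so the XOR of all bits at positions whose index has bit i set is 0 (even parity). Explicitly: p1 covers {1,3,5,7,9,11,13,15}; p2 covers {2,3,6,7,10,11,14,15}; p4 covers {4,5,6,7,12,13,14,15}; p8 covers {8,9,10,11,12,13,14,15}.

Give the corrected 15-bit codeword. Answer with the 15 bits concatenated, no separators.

s1 (pos 1,3,5,7,9,11,13,15): 1⊕0⊕0⊕1⊕0⊕1⊕0⊕1 = 0
s2 (pos 2,3,6,7,10,11,14,15): 1⊕0⊕0⊕1⊕0⊕1⊕0⊕1 = 0
s4 (pos 4,5,6,7,12,13,14,15): 1⊕0⊕0⊕1⊕1⊕0⊕0⊕1 = 0
s8 (pos 8,9,10,11,12,13,14,15): 0⊕0⊕0⊕1⊕1⊕0⊕0⊕1 = 1
Syndrome s8…s1 = 1000 → error at position 8.
Flip position 8: 110100100011001 → 110100110011001

110100110011001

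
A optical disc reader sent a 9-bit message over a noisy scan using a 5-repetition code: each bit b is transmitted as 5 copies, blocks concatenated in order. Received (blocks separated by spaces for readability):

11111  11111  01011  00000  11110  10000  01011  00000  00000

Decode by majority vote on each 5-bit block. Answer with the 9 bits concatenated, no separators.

Block 1 (11111): 5 ones → 1
Block 2 (11111): 5 ones → 1
Block 3 (01011): 3 ones → 1
Block 4 (00000): 0 ones → 0
Block 5 (11110): 4 ones → 1
Block 6 (10000): 1 one → 0
Block 7 (01011): 3 ones → 1
Block 8 (00000): 0 ones → 0
Block 9 (00000): 0 ones → 0

111010100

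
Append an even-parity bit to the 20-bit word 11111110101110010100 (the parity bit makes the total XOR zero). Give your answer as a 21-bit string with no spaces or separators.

111111101011100101001

XOR of the 20 data bits: 1⊕1⊕1⊕1⊕1⊕1⊕1⊕0⊕1⊕0⊕1⊕1⊕1⊕0⊕0⊕1⊕0⊕1⊕0⊕0 = 1
Parity bit = 1 (so all 21 bits XOR to 0).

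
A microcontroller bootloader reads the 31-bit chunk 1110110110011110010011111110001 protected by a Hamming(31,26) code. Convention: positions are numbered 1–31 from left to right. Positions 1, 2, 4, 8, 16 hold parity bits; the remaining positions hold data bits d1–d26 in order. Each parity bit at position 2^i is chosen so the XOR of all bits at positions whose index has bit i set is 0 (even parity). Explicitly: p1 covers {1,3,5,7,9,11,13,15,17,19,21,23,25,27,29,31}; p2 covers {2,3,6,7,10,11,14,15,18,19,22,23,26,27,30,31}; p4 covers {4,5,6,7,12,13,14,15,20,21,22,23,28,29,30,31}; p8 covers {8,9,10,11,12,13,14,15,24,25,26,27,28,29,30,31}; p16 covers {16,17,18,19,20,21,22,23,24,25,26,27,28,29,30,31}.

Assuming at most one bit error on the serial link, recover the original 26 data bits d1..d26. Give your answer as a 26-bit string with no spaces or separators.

s1 (pos 1,3,5,7,9,11,13,15,17,19,21,23,25,27,29,31): 1⊕1⊕1⊕0⊕1⊕0⊕1⊕1⊕0⊕0⊕1⊕1⊕1⊕1⊕0⊕1 = 1
s2 (pos 2,3,6,7,10,11,14,15,18,19,22,23,26,27,30,31): 1⊕1⊕1⊕0⊕0⊕0⊕1⊕1⊕1⊕0⊕1⊕1⊕1⊕1⊕0⊕1 = 1
s4 (pos 4,5,6,7,12,13,14,15,20,21,22,23,28,29,30,31): 0⊕1⊕1⊕0⊕1⊕1⊕1⊕1⊕0⊕1⊕1⊕1⊕0⊕0⊕0⊕1 = 0
s8 (pos 8,9,10,11,12,13,14,15,24,25,26,27,28,29,30,31): 1⊕1⊕0⊕0⊕1⊕1⊕1⊕1⊕1⊕1⊕1⊕1⊕0⊕0⊕0⊕1 = 1
s16 (pos 16,17,18,19,20,21,22,23,24,25,26,27,28,29,30,31): 0⊕0⊕1⊕0⊕0⊕1⊕1⊕1⊕1⊕1⊕1⊕1⊕0⊕0⊕0⊕1 = 1
Syndrome s16…s1 = 11011 → error at position 27.
Flip position 27: 1110110110011110010011111110001 → 1110110110011110010011111100001
Read data bits from positions 3,5,6,7,9,10,11,12,13,14,15,17,18,19,20,21,22,23,24,25,26,27,28,29,30,31: 11101001111010011111100001

11101001111010011111100001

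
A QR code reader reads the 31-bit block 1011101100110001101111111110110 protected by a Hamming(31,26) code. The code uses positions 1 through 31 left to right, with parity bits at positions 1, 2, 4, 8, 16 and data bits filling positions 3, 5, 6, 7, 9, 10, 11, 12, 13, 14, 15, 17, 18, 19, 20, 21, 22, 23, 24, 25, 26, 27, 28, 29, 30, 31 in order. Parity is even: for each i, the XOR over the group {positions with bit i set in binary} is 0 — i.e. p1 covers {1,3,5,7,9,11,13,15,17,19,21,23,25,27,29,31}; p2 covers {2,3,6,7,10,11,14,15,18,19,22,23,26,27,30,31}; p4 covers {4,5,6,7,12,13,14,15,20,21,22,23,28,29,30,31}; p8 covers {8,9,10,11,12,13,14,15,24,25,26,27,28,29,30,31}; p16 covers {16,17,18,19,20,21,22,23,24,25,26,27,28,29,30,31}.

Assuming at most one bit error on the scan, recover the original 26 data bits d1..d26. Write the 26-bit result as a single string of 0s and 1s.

11010011000101111111010110

s1 (pos 1,3,5,7,9,11,13,15,17,19,21,23,25,27,29,31): 1⊕1⊕1⊕1⊕0⊕1⊕0⊕0⊕1⊕1⊕1⊕1⊕1⊕1⊕1⊕0 = 0
s2 (pos 2,3,6,7,10,11,14,15,18,19,22,23,26,27,30,31): 0⊕1⊕0⊕1⊕0⊕1⊕0⊕0⊕0⊕1⊕1⊕1⊕1⊕1⊕1⊕0 = 1
s4 (pos 4,5,6,7,12,13,14,15,20,21,22,23,28,29,30,31): 1⊕1⊕0⊕1⊕1⊕0⊕0⊕0⊕1⊕1⊕1⊕1⊕0⊕1⊕1⊕0 = 0
s8 (pos 8,9,10,11,12,13,14,15,24,25,26,27,28,29,30,31): 1⊕0⊕0⊕1⊕1⊕0⊕0⊕0⊕1⊕1⊕1⊕1⊕0⊕1⊕1⊕0 = 1
s16 (pos 16,17,18,19,20,21,22,23,24,25,26,27,28,29,30,31): 1⊕1⊕0⊕1⊕1⊕1⊕1⊕1⊕1⊕1⊕1⊕1⊕0⊕1⊕1⊕0 = 1
Syndrome s16…s1 = 11010 → error at position 26.
Flip position 26: 1011101100110001101111111110110 → 1011101100110001101111111010110
Read data bits from positions 3,5,6,7,9,10,11,12,13,14,15,17,18,19,20,21,22,23,24,25,26,27,28,29,30,31: 11010011000101111111010110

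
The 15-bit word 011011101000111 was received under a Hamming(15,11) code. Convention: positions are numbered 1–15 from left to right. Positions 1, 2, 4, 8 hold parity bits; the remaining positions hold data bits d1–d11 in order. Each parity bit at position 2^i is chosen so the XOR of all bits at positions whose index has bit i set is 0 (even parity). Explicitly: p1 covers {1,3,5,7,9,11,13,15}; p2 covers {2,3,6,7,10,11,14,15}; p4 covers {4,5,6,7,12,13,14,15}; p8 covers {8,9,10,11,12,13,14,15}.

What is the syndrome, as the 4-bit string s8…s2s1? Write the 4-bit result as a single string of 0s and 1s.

0000

s1 (pos 1,3,5,7,9,11,13,15): 0⊕1⊕1⊕1⊕1⊕0⊕1⊕1 = 0
s2 (pos 2,3,6,7,10,11,14,15): 1⊕1⊕1⊕1⊕0⊕0⊕1⊕1 = 0
s4 (pos 4,5,6,7,12,13,14,15): 0⊕1⊕1⊕1⊕0⊕1⊕1⊕1 = 0
s8 (pos 8,9,10,11,12,13,14,15): 0⊕1⊕0⊕0⊕0⊕1⊕1⊕1 = 0
Syndrome s8…s1 = 0000 → no error.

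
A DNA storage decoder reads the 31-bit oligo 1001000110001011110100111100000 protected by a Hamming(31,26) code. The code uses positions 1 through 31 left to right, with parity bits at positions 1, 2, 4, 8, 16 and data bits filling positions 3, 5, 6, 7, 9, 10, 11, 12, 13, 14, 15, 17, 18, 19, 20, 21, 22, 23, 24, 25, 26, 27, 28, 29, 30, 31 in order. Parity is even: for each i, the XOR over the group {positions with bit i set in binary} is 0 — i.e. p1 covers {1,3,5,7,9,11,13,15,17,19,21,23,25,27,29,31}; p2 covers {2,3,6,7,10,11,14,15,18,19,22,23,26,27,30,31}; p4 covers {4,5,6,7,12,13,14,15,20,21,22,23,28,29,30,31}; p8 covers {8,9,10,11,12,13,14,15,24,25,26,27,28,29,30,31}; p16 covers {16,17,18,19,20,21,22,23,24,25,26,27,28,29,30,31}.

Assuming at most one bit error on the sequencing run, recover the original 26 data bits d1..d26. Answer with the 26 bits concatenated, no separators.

s1 (pos 1,3,5,7,9,11,13,15,17,19,21,23,25,27,29,31): 1⊕0⊕0⊕0⊕1⊕0⊕1⊕1⊕1⊕0⊕0⊕1⊕1⊕0⊕0⊕0 = 1
s2 (pos 2,3,6,7,10,11,14,15,18,19,22,23,26,27,30,31): 0⊕0⊕0⊕0⊕0⊕0⊕0⊕1⊕1⊕0⊕0⊕1⊕1⊕0⊕0⊕0 = 0
s4 (pos 4,5,6,7,12,13,14,15,20,21,22,23,28,29,30,31): 1⊕0⊕0⊕0⊕0⊕1⊕0⊕1⊕1⊕0⊕0⊕1⊕0⊕0⊕0⊕0 = 1
s8 (pos 8,9,10,11,12,13,14,15,24,25,26,27,28,29,30,31): 1⊕1⊕0⊕0⊕0⊕1⊕0⊕1⊕1⊕1⊕1⊕0⊕0⊕0⊕0⊕0 = 1
s16 (pos 16,17,18,19,20,21,22,23,24,25,26,27,28,29,30,31): 1⊕1⊕1⊕0⊕1⊕0⊕0⊕1⊕1⊕1⊕1⊕0⊕0⊕0⊕0⊕0 = 0
Syndrome s16…s1 = 01101 → error at position 13.
Flip position 13: 1001000110001011110100111100000 → 1001000110000011110100111100000
Read data bits from positions 3,5,6,7,9,10,11,12,13,14,15,17,18,19,20,21,22,23,24,25,26,27,28,29,30,31: 00001000001110100111100000

00001000001110100111100000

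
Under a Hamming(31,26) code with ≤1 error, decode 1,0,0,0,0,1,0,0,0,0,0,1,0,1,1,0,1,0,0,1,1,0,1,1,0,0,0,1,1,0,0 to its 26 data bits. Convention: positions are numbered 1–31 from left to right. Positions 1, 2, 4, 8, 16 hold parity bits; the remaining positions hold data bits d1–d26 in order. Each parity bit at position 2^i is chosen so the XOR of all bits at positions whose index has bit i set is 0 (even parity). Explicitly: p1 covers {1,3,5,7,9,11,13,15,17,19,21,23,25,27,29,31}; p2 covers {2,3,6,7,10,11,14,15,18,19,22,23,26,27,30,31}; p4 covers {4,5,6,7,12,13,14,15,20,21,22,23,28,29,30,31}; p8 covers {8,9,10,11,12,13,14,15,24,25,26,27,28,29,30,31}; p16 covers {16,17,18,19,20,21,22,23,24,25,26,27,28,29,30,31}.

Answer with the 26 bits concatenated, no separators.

s1 (pos 1,3,5,7,9,11,13,15,17,19,21,23,25,27,29,31): 1⊕0⊕0⊕0⊕0⊕0⊕0⊕1⊕1⊕0⊕1⊕1⊕0⊕0⊕1⊕0 = 0
s2 (pos 2,3,6,7,10,11,14,15,18,19,22,23,26,27,30,31): 0⊕0⊕1⊕0⊕0⊕0⊕1⊕1⊕0⊕0⊕0⊕1⊕0⊕0⊕0⊕0 = 0
s4 (pos 4,5,6,7,12,13,14,15,20,21,22,23,28,29,30,31): 0⊕0⊕1⊕0⊕1⊕0⊕1⊕1⊕1⊕1⊕0⊕1⊕1⊕1⊕0⊕0 = 1
s8 (pos 8,9,10,11,12,13,14,15,24,25,26,27,28,29,30,31): 0⊕0⊕0⊕0⊕1⊕0⊕1⊕1⊕1⊕0⊕0⊕0⊕1⊕1⊕0⊕0 = 0
s16 (pos 16,17,18,19,20,21,22,23,24,25,26,27,28,29,30,31): 0⊕1⊕0⊕0⊕1⊕1⊕0⊕1⊕1⊕0⊕0⊕0⊕1⊕1⊕0⊕0 = 1
Syndrome s16…s1 = 10100 → error at position 20.
Flip position 20: 1000010000010110100110110001100 → 1000010000010110100010110001100
Read data bits from positions 3,5,6,7,9,10,11,12,13,14,15,17,18,19,20,21,22,23,24,25,26,27,28,29,30,31: 00100001011100010110001100

00100001011100010110001100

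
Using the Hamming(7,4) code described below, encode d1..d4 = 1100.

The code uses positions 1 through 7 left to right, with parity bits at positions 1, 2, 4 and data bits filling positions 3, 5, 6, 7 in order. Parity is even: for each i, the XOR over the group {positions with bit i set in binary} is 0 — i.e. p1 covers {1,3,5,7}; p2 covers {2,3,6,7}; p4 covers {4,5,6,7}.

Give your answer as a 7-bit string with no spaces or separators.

Place data at non-parity positions: p1 p2 1 p4 1 0 0
p1 (pos 1,3,5,7): XOR of data positions = 1⊕1⊕0 = 0
p2 (pos 2,3,6,7): XOR of data positions = 1⊕0⊕0 = 1
p4 (pos 4,5,6,7): XOR of data positions = 1⊕0⊕0 = 1
Codeword: 0111100

0111100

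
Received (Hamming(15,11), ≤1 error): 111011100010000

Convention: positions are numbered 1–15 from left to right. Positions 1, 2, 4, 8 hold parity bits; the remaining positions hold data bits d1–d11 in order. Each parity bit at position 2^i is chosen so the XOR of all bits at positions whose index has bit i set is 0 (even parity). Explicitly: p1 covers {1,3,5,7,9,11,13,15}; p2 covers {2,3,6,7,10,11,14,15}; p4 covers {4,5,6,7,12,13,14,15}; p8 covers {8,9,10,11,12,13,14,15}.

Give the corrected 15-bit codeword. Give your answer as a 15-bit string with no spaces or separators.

111011100010001

s1 (pos 1,3,5,7,9,11,13,15): 1⊕1⊕1⊕1⊕0⊕1⊕0⊕0 = 1
s2 (pos 2,3,6,7,10,11,14,15): 1⊕1⊕1⊕1⊕0⊕1⊕0⊕0 = 1
s4 (pos 4,5,6,7,12,13,14,15): 0⊕1⊕1⊕1⊕0⊕0⊕0⊕0 = 1
s8 (pos 8,9,10,11,12,13,14,15): 0⊕0⊕0⊕1⊕0⊕0⊕0⊕0 = 1
Syndrome s8…s1 = 1111 → error at position 15.
Flip position 15: 111011100010000 → 111011100010001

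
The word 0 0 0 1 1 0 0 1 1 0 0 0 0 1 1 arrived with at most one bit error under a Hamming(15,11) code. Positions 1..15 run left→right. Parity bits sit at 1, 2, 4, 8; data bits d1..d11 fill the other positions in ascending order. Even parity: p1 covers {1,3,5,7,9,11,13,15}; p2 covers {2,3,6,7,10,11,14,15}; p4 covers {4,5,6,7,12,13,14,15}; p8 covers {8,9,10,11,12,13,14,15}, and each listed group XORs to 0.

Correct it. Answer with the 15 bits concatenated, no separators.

100110011000011

s1 (pos 1,3,5,7,9,11,13,15): 0⊕0⊕1⊕0⊕1⊕0⊕0⊕1 = 1
s2 (pos 2,3,6,7,10,11,14,15): 0⊕0⊕0⊕0⊕0⊕0⊕1⊕1 = 0
s4 (pos 4,5,6,7,12,13,14,15): 1⊕1⊕0⊕0⊕0⊕0⊕1⊕1 = 0
s8 (pos 8,9,10,11,12,13,14,15): 1⊕1⊕0⊕0⊕0⊕0⊕1⊕1 = 0
Syndrome s8…s1 = 0001 → error at position 1.
Flip position 1: 000110011000011 → 100110011000011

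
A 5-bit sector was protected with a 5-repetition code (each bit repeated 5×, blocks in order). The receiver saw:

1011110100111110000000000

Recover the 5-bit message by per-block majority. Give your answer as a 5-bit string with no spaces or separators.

Block 1 (10111): 4 ones → 1
Block 2 (10100): 2 ones → 0
Block 3 (11111): 5 ones → 1
Block 4 (00000): 0 ones → 0
Block 5 (00000): 0 ones → 0

10100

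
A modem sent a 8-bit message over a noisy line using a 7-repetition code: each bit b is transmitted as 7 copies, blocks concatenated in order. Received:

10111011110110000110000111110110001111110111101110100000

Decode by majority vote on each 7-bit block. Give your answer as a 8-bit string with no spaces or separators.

Block 1 (1011101): 5 ones → 1
Block 2 (1110110): 5 ones → 1
Block 3 (0001100): 2 ones → 0
Block 4 (0011111): 5 ones → 1
Block 5 (0110001): 3 ones → 0
Block 6 (1111101): 6 ones → 1
Block 7 (1110111): 6 ones → 1
Block 8 (0100000): 1 one → 0

11010110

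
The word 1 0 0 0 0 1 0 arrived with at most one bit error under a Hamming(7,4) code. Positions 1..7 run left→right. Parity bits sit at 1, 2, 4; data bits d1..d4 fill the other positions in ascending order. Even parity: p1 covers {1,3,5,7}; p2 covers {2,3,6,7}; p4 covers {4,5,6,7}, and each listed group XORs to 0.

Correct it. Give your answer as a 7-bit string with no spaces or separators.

s1 (pos 1,3,5,7): 1⊕0⊕0⊕0 = 1
s2 (pos 2,3,6,7): 0⊕0⊕1⊕0 = 1
s4 (pos 4,5,6,7): 0⊕0⊕1⊕0 = 1
Syndrome s4…s1 = 111 → error at position 7.
Flip position 7: 1000010 → 1000011

1000011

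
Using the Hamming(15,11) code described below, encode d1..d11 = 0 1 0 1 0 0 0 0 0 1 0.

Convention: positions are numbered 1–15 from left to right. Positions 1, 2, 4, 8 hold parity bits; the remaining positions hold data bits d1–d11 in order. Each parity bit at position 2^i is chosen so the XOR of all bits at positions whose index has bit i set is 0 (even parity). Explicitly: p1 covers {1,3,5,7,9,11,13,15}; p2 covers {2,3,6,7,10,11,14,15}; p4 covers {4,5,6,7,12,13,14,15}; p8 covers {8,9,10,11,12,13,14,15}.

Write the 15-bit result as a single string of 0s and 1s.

000110110000010

Place data at non-parity positions: p1 p2 0 p4 1 0 1 p8 0 0 0 0 0 1 0
p1 (pos 1,3,5,7,9,11,13,15): XOR of data positions = 0⊕1⊕1⊕0⊕0⊕0⊕0 = 0
p2 (pos 2,3,6,7,10,11,14,15): XOR of data positions = 0⊕0⊕1⊕0⊕0⊕1⊕0 = 0
p4 (pos 4,5,6,7,12,13,14,15): XOR of data positions = 1⊕0⊕1⊕0⊕0⊕1⊕0 = 1
p8 (pos 8,9,10,11,12,13,14,15): XOR of data positions = 0⊕0⊕0⊕0⊕0⊕1⊕0 = 1
Codeword: 000110110000010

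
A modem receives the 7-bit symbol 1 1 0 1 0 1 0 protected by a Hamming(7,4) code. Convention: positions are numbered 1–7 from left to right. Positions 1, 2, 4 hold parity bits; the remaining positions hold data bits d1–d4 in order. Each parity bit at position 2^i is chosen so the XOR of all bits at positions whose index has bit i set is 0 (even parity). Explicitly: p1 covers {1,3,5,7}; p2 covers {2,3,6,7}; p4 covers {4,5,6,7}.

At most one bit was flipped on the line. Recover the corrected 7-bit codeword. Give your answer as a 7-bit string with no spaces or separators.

0101010

s1 (pos 1,3,5,7): 1⊕0⊕0⊕0 = 1
s2 (pos 2,3,6,7): 1⊕0⊕1⊕0 = 0
s4 (pos 4,5,6,7): 1⊕0⊕1⊕0 = 0
Syndrome s4…s1 = 001 → error at position 1.
Flip position 1: 1101010 → 0101010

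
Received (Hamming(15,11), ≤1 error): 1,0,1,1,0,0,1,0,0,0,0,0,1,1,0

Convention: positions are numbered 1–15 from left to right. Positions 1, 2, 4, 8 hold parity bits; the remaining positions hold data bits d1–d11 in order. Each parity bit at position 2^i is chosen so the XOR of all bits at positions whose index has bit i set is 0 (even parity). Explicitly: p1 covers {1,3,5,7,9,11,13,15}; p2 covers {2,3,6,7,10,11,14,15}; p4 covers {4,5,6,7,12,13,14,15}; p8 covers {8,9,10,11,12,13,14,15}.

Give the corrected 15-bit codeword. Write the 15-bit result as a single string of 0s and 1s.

s1 (pos 1,3,5,7,9,11,13,15): 1⊕1⊕0⊕1⊕0⊕0⊕1⊕0 = 0
s2 (pos 2,3,6,7,10,11,14,15): 0⊕1⊕0⊕1⊕0⊕0⊕1⊕0 = 1
s4 (pos 4,5,6,7,12,13,14,15): 1⊕0⊕0⊕1⊕0⊕1⊕1⊕0 = 0
s8 (pos 8,9,10,11,12,13,14,15): 0⊕0⊕0⊕0⊕0⊕1⊕1⊕0 = 0
Syndrome s8…s1 = 0010 → error at position 2.
Flip position 2: 101100100000110 → 111100100000110

111100100000110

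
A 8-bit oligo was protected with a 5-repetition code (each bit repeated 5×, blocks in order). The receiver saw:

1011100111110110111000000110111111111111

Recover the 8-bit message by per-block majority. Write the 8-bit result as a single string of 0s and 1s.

11110111

Block 1 (10111): 4 ones → 1
Block 2 (00111): 3 ones → 1
Block 3 (11011): 4 ones → 1
Block 4 (01110): 3 ones → 1
Block 5 (00000): 0 ones → 0
Block 6 (11011): 4 ones → 1
Block 7 (11111): 5 ones → 1
Block 8 (11111): 5 ones → 1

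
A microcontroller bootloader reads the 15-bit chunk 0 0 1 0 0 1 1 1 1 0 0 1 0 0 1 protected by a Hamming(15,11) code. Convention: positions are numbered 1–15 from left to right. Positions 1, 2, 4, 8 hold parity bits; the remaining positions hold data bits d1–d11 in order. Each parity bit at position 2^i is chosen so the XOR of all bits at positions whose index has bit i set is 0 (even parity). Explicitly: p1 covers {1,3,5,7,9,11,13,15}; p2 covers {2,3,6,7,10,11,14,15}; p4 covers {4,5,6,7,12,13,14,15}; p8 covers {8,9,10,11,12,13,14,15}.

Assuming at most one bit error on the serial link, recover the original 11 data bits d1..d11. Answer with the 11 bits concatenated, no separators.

s1 (pos 1,3,5,7,9,11,13,15): 0⊕1⊕0⊕1⊕1⊕0⊕0⊕1 = 0
s2 (pos 2,3,6,7,10,11,14,15): 0⊕1⊕1⊕1⊕0⊕0⊕0⊕1 = 0
s4 (pos 4,5,6,7,12,13,14,15): 0⊕0⊕1⊕1⊕1⊕0⊕0⊕1 = 0
s8 (pos 8,9,10,11,12,13,14,15): 1⊕1⊕0⊕0⊕1⊕0⊕0⊕1 = 0
Syndrome s8…s1 = 0000 → no error.
Read data bits from positions 3,5,6,7,9,10,11,12,13,14,15: 10111001001

10111001001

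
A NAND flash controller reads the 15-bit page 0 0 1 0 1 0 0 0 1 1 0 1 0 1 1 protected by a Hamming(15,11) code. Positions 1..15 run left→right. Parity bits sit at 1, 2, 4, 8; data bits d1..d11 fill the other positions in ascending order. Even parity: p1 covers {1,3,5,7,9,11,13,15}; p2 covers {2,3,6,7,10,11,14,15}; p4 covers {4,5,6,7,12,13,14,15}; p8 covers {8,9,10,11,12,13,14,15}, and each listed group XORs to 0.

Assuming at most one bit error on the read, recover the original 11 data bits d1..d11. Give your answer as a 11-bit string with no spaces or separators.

s1 (pos 1,3,5,7,9,11,13,15): 0⊕1⊕1⊕0⊕1⊕0⊕0⊕1 = 0
s2 (pos 2,3,6,7,10,11,14,15): 0⊕1⊕0⊕0⊕1⊕0⊕1⊕1 = 0
s4 (pos 4,5,6,7,12,13,14,15): 0⊕1⊕0⊕0⊕1⊕0⊕1⊕1 = 0
s8 (pos 8,9,10,11,12,13,14,15): 0⊕1⊕1⊕0⊕1⊕0⊕1⊕1 = 1
Syndrome s8…s1 = 1000 → error at position 8.
Flip position 8: 001010001101011 → 001010011101011
Read data bits from positions 3,5,6,7,9,10,11,12,13,14,15: 11001101011

11001101011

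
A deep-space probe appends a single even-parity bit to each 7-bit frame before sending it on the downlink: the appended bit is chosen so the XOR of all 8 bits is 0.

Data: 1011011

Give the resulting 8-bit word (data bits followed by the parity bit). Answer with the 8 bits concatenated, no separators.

10110111

XOR of the 7 data bits: 1⊕0⊕1⊕1⊕0⊕1⊕1 = 1
Parity bit = 1 (so all 8 bits XOR to 0).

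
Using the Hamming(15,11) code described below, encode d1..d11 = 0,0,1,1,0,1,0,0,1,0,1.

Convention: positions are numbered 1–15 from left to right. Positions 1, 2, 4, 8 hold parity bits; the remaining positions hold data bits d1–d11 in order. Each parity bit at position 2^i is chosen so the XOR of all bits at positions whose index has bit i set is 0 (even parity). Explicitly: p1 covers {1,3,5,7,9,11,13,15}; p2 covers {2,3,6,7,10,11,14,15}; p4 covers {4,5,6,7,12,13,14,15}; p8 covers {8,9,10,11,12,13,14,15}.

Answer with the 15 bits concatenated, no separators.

Place data at non-parity positions: p1 p2 0 p4 0 1 1 p8 0 1 0 0 1 0 1
p1 (pos 1,3,5,7,9,11,13,15): XOR of data positions = 0⊕0⊕1⊕0⊕0⊕1⊕1 = 1
p2 (pos 2,3,6,7,10,11,14,15): XOR of data positions = 0⊕1⊕1⊕1⊕0⊕0⊕1 = 0
p4 (pos 4,5,6,7,12,13,14,15): XOR of data positions = 0⊕1⊕1⊕0⊕1⊕0⊕1 = 0
p8 (pos 8,9,10,11,12,13,14,15): XOR of data positions = 0⊕1⊕0⊕0⊕1⊕0⊕1 = 1
Codeword: 100001110100101

100001110100101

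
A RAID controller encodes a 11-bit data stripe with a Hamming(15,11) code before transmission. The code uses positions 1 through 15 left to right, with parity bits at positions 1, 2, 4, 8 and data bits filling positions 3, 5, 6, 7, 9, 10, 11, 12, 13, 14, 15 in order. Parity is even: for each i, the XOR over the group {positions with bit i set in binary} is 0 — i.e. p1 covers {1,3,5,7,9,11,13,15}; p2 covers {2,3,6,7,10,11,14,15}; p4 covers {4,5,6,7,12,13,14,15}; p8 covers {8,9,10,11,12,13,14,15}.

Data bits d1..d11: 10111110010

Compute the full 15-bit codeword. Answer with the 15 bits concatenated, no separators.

Place data at non-parity positions: p1 p2 1 p4 0 1 1 p8 1 1 1 0 0 1 0
p1 (pos 1,3,5,7,9,11,13,15): XOR of data positions = 1⊕0⊕1⊕1⊕1⊕0⊕0 = 0
p2 (pos 2,3,6,7,10,11,14,15): XOR of data positions = 1⊕1⊕1⊕1⊕1⊕1⊕0 = 0
p4 (pos 4,5,6,7,12,13,14,15): XOR of data positions = 0⊕1⊕1⊕0⊕0⊕1⊕0 = 1
p8 (pos 8,9,10,11,12,13,14,15): XOR of data positions = 1⊕1⊕1⊕0⊕0⊕1⊕0 = 0
Codeword: 001101101110010

001101101110010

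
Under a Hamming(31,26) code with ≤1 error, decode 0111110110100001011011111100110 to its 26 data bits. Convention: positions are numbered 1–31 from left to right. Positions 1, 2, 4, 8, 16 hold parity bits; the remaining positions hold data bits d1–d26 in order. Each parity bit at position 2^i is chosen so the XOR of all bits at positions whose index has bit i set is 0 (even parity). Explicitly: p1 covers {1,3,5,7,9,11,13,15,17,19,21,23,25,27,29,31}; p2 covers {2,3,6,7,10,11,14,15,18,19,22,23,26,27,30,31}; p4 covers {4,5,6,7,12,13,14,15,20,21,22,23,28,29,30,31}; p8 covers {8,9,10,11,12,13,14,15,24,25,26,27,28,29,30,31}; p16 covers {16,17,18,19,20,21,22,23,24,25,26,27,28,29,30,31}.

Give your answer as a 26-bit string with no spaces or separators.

11101010000111011111100110

s1 (pos 1,3,5,7,9,11,13,15,17,19,21,23,25,27,29,31): 0⊕1⊕1⊕0⊕1⊕1⊕0⊕0⊕0⊕1⊕1⊕1⊕1⊕0⊕1⊕0 = 1
s2 (pos 2,3,6,7,10,11,14,15,18,19,22,23,26,27,30,31): 1⊕1⊕1⊕0⊕0⊕1⊕0⊕0⊕1⊕1⊕1⊕1⊕1⊕0⊕1⊕0 = 0
s4 (pos 4,5,6,7,12,13,14,15,20,21,22,23,28,29,30,31): 1⊕1⊕1⊕0⊕0⊕0⊕0⊕0⊕0⊕1⊕1⊕1⊕0⊕1⊕1⊕0 = 0
s8 (pos 8,9,10,11,12,13,14,15,24,25,26,27,28,29,30,31): 1⊕1⊕0⊕1⊕0⊕0⊕0⊕0⊕1⊕1⊕1⊕0⊕0⊕1⊕1⊕0 = 0
s16 (pos 16,17,18,19,20,21,22,23,24,25,26,27,28,29,30,31): 1⊕0⊕1⊕1⊕0⊕1⊕1⊕1⊕1⊕1⊕1⊕0⊕0⊕1⊕1⊕0 = 1
Syndrome s16…s1 = 10001 → error at position 17.
Flip position 17: 0111110110100001011011111100110 → 0111110110100001111011111100110
Read data bits from positions 3,5,6,7,9,10,11,12,13,14,15,17,18,19,20,21,22,23,24,25,26,27,28,29,30,31: 11101010000111011111100110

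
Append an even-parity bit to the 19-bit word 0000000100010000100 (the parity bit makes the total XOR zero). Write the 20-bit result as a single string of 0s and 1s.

00000001000100001001

XOR of the 19 data bits: 0⊕0⊕0⊕0⊕0⊕0⊕0⊕1⊕0⊕0⊕0⊕1⊕0⊕0⊕0⊕0⊕1⊕0⊕0 = 1
Parity bit = 1 (so all 20 bits XOR to 0).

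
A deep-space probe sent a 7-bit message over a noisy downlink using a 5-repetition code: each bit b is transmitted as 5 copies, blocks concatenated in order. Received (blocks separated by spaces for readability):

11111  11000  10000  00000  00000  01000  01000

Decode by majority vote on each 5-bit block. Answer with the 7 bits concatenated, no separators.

Block 1 (11111): 5 ones → 1
Block 2 (11000): 2 ones → 0
Block 3 (10000): 1 one → 0
Block 4 (00000): 0 ones → 0
Block 5 (00000): 0 ones → 0
Block 6 (01000): 1 one → 0
Block 7 (01000): 1 one → 0

1000000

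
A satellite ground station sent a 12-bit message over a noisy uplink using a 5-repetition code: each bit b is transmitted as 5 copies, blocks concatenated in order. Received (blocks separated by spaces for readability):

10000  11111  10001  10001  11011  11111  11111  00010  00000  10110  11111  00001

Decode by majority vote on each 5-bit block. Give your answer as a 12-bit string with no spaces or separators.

010011100110

Block 1 (10000): 1 one → 0
Block 2 (11111): 5 ones → 1
Block 3 (10001): 2 ones → 0
Block 4 (10001): 2 ones → 0
Block 5 (11011): 4 ones → 1
Block 6 (11111): 5 ones → 1
Block 7 (11111): 5 ones → 1
Block 8 (00010): 1 one → 0
Block 9 (00000): 0 ones → 0
Block 10 (10110): 3 ones → 1
Block 11 (11111): 5 ones → 1
Block 12 (00001): 1 one → 0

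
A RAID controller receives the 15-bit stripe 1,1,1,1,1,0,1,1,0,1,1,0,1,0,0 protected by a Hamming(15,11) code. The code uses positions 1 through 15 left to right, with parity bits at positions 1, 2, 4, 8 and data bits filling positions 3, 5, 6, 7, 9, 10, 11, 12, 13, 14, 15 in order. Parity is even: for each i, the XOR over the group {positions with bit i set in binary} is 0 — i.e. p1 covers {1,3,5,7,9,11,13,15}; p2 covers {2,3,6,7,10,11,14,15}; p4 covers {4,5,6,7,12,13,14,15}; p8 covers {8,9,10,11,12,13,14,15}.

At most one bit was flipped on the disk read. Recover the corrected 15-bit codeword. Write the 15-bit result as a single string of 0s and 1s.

s1 (pos 1,3,5,7,9,11,13,15): 1⊕1⊕1⊕1⊕0⊕1⊕1⊕0 = 0
s2 (pos 2,3,6,7,10,11,14,15): 1⊕1⊕0⊕1⊕1⊕1⊕0⊕0 = 1
s4 (pos 4,5,6,7,12,13,14,15): 1⊕1⊕0⊕1⊕0⊕1⊕0⊕0 = 0
s8 (pos 8,9,10,11,12,13,14,15): 1⊕0⊕1⊕1⊕0⊕1⊕0⊕0 = 0
Syndrome s8…s1 = 0010 → error at position 2.
Flip position 2: 111110110110100 → 101110110110100

101110110110100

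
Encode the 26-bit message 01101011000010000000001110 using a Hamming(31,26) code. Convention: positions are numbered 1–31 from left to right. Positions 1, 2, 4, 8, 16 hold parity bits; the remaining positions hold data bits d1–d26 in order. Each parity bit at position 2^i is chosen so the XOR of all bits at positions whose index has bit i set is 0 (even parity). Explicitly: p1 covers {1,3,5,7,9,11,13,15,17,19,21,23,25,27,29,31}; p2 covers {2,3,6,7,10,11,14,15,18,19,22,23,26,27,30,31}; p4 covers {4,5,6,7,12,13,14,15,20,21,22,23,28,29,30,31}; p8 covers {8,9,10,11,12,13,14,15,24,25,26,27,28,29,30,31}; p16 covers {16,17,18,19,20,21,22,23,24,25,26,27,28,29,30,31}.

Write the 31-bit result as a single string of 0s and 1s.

0000110010110000010000000001110

Place data at non-parity positions: p1 p2 0 p4 1 1 0 p8 1 0 1 1 0 0 0 p16 0 1 0 0 0 0 0 0 0 0 0 1 1 1 0
p1 (pos 1,3,5,7,9,11,13,15,17,19,21,23,25,27,29,31): XOR of data positions = 0⊕1⊕0⊕1⊕1⊕0⊕0⊕0⊕0⊕0⊕0⊕0⊕0⊕1⊕0 = 0
p2 (pos 2,3,6,7,10,11,14,15,18,19,22,23,26,27,30,31): XOR of data positions = 0⊕1⊕0⊕0⊕1⊕0⊕0⊕1⊕0⊕0⊕0⊕0⊕0⊕1⊕0 = 0
p4 (pos 4,5,6,7,12,13,14,15,20,21,22,23,28,29,30,31): XOR of data positions = 1⊕1⊕0⊕1⊕0⊕0⊕0⊕0⊕0⊕0⊕0⊕1⊕1⊕1⊕0 = 0
p8 (pos 8,9,10,11,12,13,14,15,24,25,26,27,28,29,30,31): XOR of data positions = 1⊕0⊕1⊕1⊕0⊕0⊕0⊕0⊕0⊕0⊕0⊕1⊕1⊕1⊕0 = 0
p16 (pos 16,17,18,19,20,21,22,23,24,25,26,27,28,29,30,31): XOR of data positions = 0⊕1⊕0⊕0⊕0⊕0⊕0⊕0⊕0⊕0⊕0⊕1⊕1⊕1⊕0 = 0
Codeword: 0000110010110000010000000001110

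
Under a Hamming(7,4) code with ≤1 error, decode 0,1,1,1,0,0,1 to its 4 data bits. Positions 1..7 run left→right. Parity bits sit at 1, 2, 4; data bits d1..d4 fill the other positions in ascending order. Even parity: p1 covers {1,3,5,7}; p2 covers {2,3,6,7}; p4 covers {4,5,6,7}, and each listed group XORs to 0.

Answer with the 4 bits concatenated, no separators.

1001

s1 (pos 1,3,5,7): 0⊕1⊕0⊕1 = 0
s2 (pos 2,3,6,7): 1⊕1⊕0⊕1 = 1
s4 (pos 4,5,6,7): 1⊕0⊕0⊕1 = 0
Syndrome s4…s1 = 010 → error at position 2.
Flip position 2: 0111001 → 0011001
Read data bits from positions 3,5,6,7: 1001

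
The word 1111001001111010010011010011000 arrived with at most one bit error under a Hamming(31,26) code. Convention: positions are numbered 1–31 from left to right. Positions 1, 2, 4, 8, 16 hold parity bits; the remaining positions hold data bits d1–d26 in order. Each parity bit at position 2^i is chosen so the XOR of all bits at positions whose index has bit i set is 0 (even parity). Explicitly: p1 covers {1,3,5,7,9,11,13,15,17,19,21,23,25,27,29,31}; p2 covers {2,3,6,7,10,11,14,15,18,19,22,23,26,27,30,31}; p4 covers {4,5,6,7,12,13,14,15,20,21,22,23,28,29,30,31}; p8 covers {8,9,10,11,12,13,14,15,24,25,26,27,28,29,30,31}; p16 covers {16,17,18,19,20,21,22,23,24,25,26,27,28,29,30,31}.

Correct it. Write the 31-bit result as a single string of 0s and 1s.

1011001001111010010011010011000

s1 (pos 1,3,5,7,9,11,13,15,17,19,21,23,25,27,29,31): 1⊕1⊕0⊕1⊕0⊕1⊕1⊕1⊕0⊕0⊕1⊕0⊕0⊕1⊕0⊕0 = 0
s2 (pos 2,3,6,7,10,11,14,15,18,19,22,23,26,27,30,31): 1⊕1⊕0⊕1⊕1⊕1⊕0⊕1⊕1⊕0⊕1⊕0⊕0⊕1⊕0⊕0 = 1
s4 (pos 4,5,6,7,12,13,14,15,20,21,22,23,28,29,30,31): 1⊕0⊕0⊕1⊕1⊕1⊕0⊕1⊕0⊕1⊕1⊕0⊕1⊕0⊕0⊕0 = 0
s8 (pos 8,9,10,11,12,13,14,15,24,25,26,27,28,29,30,31): 0⊕0⊕1⊕1⊕1⊕1⊕0⊕1⊕1⊕0⊕0⊕1⊕1⊕0⊕0⊕0 = 0
s16 (pos 16,17,18,19,20,21,22,23,24,25,26,27,28,29,30,31): 0⊕0⊕1⊕0⊕0⊕1⊕1⊕0⊕1⊕0⊕0⊕1⊕1⊕0⊕0⊕0 = 0
Syndrome s16…s1 = 00010 → error at position 2.
Flip position 2: 1111001001111010010011010011000 → 1011001001111010010011010011000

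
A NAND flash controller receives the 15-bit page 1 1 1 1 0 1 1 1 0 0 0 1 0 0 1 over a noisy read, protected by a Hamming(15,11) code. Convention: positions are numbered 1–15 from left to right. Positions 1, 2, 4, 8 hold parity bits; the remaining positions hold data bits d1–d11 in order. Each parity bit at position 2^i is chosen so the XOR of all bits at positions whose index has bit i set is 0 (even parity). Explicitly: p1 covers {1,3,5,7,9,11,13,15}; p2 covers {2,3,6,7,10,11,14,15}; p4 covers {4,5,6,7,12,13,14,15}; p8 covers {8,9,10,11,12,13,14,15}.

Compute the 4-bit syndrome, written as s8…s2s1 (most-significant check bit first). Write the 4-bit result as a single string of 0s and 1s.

s1 (pos 1,3,5,7,9,11,13,15): 1⊕1⊕0⊕1⊕0⊕0⊕0⊕1 = 0
s2 (pos 2,3,6,7,10,11,14,15): 1⊕1⊕1⊕1⊕0⊕0⊕0⊕1 = 1
s4 (pos 4,5,6,7,12,13,14,15): 1⊕0⊕1⊕1⊕1⊕0⊕0⊕1 = 1
s8 (pos 8,9,10,11,12,13,14,15): 1⊕0⊕0⊕0⊕1⊕0⊕0⊕1 = 1
Syndrome s8…s1 = 1110 → error at position 14.

1110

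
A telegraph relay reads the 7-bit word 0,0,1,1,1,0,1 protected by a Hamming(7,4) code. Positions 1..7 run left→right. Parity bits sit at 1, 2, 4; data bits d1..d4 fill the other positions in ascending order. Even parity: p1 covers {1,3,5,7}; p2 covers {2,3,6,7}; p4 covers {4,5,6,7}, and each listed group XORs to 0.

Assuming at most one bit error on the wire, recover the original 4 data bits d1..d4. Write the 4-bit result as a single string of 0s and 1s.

1001

s1 (pos 1,3,5,7): 0⊕1⊕1⊕1 = 1
s2 (pos 2,3,6,7): 0⊕1⊕0⊕1 = 0
s4 (pos 4,5,6,7): 1⊕1⊕0⊕1 = 1
Syndrome s4…s1 = 101 → error at position 5.
Flip position 5: 0011101 → 0011001
Read data bits from positions 3,5,6,7: 1001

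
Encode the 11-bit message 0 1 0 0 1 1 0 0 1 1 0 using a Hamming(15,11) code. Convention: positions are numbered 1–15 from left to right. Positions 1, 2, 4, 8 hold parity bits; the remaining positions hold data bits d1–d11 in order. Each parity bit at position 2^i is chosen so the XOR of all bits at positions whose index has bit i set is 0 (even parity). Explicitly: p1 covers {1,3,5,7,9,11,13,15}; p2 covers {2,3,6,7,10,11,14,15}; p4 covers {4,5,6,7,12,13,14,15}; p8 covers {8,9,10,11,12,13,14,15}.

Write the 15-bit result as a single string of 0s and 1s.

Place data at non-parity positions: p1 p2 0 p4 1 0 0 p8 1 1 0 0 1 1 0
p1 (pos 1,3,5,7,9,11,13,15): XOR of data positions = 0⊕1⊕0⊕1⊕0⊕1⊕0 = 1
p2 (pos 2,3,6,7,10,11,14,15): XOR of data positions = 0⊕0⊕0⊕1⊕0⊕1⊕0 = 0
p4 (pos 4,5,6,7,12,13,14,15): XOR of data positions = 1⊕0⊕0⊕0⊕1⊕1⊕0 = 1
p8 (pos 8,9,10,11,12,13,14,15): XOR of data positions = 1⊕1⊕0⊕0⊕1⊕1⊕0 = 0
Codeword: 100110001100110

100110001100110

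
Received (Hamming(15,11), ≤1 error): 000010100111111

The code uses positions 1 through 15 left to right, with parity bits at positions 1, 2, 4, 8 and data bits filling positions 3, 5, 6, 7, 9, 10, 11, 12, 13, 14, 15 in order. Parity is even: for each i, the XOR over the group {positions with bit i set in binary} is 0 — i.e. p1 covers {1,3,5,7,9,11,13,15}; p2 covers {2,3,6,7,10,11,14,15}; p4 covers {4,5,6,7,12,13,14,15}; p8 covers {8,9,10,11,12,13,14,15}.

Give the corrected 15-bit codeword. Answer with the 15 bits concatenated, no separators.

s1 (pos 1,3,5,7,9,11,13,15): 0⊕0⊕1⊕1⊕0⊕1⊕1⊕1 = 1
s2 (pos 2,3,6,7,10,11,14,15): 0⊕0⊕0⊕1⊕1⊕1⊕1⊕1 = 1
s4 (pos 4,5,6,7,12,13,14,15): 0⊕1⊕0⊕1⊕1⊕1⊕1⊕1 = 0
s8 (pos 8,9,10,11,12,13,14,15): 0⊕0⊕1⊕1⊕1⊕1⊕1⊕1 = 0
Syndrome s8…s1 = 0011 → error at position 3.
Flip position 3: 000010100111111 → 001010100111111

001010100111111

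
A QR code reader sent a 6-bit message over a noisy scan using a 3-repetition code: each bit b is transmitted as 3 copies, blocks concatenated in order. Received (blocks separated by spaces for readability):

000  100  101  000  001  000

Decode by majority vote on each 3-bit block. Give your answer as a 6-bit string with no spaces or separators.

Block 1 (000): 0 ones → 0
Block 2 (100): 1 one → 0
Block 3 (101): 2 ones → 1
Block 4 (000): 0 ones → 0
Block 5 (001): 1 one → 0
Block 6 (000): 0 ones → 0

001000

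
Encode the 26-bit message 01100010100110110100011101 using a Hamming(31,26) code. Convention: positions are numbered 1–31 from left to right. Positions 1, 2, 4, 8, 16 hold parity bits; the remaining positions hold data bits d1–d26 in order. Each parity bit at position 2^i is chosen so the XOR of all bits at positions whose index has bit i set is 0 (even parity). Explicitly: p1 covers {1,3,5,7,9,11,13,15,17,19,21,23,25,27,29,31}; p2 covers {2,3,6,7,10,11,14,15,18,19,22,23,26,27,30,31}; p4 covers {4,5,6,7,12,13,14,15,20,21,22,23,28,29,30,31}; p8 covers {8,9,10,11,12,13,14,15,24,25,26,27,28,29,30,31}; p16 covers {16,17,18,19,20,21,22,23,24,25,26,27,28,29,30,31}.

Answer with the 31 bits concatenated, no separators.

1001110000101001110110100011101

Place data at non-parity positions: p1 p2 0 p4 1 1 0 p8 0 0 1 0 1 0 0 p16 1 1 0 1 1 0 1 0 0 0 1 1 1 0 1
p1 (pos 1,3,5,7,9,11,13,15,17,19,21,23,25,27,29,31): XOR of data positions = 0⊕1⊕0⊕0⊕1⊕1⊕0⊕1⊕0⊕1⊕1⊕0⊕1⊕1⊕1 = 1
p2 (pos 2,3,6,7,10,11,14,15,18,19,22,23,26,27,30,31): XOR of data positions = 0⊕1⊕0⊕0⊕1⊕0⊕0⊕1⊕0⊕0⊕1⊕0⊕1⊕0⊕1 = 0
p4 (pos 4,5,6,7,12,13,14,15,20,21,22,23,28,29,30,31): XOR of data positions = 1⊕1⊕0⊕0⊕1⊕0⊕0⊕1⊕1⊕0⊕1⊕1⊕1⊕0⊕1 = 1
p8 (pos 8,9,10,11,12,13,14,15,24,25,26,27,28,29,30,31): XOR of data positions = 0⊕0⊕1⊕0⊕1⊕0⊕0⊕0⊕0⊕0⊕1⊕1⊕1⊕0⊕1 = 0
p16 (pos 16,17,18,19,20,21,22,23,24,25,26,27,28,29,30,31): XOR of data positions = 1⊕1⊕0⊕1⊕1⊕0⊕1⊕0⊕0⊕0⊕1⊕1⊕1⊕0⊕1 = 1
Codeword: 1001110000101001110110100011101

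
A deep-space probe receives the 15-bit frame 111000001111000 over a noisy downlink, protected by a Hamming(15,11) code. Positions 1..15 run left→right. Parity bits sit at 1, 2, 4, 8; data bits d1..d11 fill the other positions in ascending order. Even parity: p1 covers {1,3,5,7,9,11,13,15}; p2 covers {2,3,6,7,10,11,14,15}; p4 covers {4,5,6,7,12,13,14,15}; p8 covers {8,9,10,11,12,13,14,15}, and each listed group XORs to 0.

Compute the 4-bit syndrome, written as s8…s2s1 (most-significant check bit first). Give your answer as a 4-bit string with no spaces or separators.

s1 (pos 1,3,5,7,9,11,13,15): 1⊕1⊕0⊕0⊕1⊕1⊕0⊕0 = 0
s2 (pos 2,3,6,7,10,11,14,15): 1⊕1⊕0⊕0⊕1⊕1⊕0⊕0 = 0
s4 (pos 4,5,6,7,12,13,14,15): 0⊕0⊕0⊕0⊕1⊕0⊕0⊕0 = 1
s8 (pos 8,9,10,11,12,13,14,15): 0⊕1⊕1⊕1⊕1⊕0⊕0⊕0 = 0
Syndrome s8…s1 = 0100 → error at position 4.

0100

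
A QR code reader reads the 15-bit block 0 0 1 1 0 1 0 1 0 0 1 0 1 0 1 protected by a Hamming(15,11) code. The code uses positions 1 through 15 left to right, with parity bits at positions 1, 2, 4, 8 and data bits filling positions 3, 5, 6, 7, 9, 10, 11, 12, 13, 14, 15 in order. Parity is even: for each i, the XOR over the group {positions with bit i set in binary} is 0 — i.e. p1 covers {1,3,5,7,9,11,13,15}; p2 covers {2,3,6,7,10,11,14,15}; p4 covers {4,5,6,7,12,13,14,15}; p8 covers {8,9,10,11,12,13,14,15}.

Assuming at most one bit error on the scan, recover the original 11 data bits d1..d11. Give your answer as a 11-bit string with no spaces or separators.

10100010101

s1 (pos 1,3,5,7,9,11,13,15): 0⊕1⊕0⊕0⊕0⊕1⊕1⊕1 = 0
s2 (pos 2,3,6,7,10,11,14,15): 0⊕1⊕1⊕0⊕0⊕1⊕0⊕1 = 0
s4 (pos 4,5,6,7,12,13,14,15): 1⊕0⊕1⊕0⊕0⊕1⊕0⊕1 = 0
s8 (pos 8,9,10,11,12,13,14,15): 1⊕0⊕0⊕1⊕0⊕1⊕0⊕1 = 0
Syndrome s8…s1 = 0000 → no error.
Read data bits from positions 3,5,6,7,9,10,11,12,13,14,15: 10100010101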